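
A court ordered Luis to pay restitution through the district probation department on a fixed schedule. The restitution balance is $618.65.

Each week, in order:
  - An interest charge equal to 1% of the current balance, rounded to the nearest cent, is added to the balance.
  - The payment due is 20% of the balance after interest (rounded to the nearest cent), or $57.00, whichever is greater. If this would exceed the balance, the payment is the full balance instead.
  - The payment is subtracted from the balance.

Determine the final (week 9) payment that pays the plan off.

# | Opening | Interest | Payment | End bal
1 | $618.65 | $6.19 | $124.97 | $499.87
2 | $499.87 | $5.00 | $100.97 | $403.90
3 | $403.90 | $4.04 | $81.59 | $326.35
4 | $326.35 | $3.26 | $65.92 | $263.69
5 | $263.69 | $2.64 | $57.00 | $209.33
6 | $209.33 | $2.09 | $57.00 | $154.42
7 | $154.42 | $1.54 | $57.00 | $98.96
8 | $98.96 | $0.99 | $57.00 | $42.95
9 | $42.95 | $0.43 | $43.38 | $0.00

$43.38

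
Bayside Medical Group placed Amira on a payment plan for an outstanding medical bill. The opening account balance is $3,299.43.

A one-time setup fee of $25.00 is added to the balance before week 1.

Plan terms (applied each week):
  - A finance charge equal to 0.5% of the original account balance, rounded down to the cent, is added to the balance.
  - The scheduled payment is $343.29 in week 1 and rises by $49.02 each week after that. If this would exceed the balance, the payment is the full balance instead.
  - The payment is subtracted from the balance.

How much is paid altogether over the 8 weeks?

Week 1: opening $3,324.43; interest $16.49 → $3,340.92; payment $343.29; balance $2,997.63
Week 2: opening $2,997.63; interest $16.49 → $3,014.12; payment $392.31; balance $2,621.81
Week 3: opening $2,621.81; interest $16.49 → $2,638.30; payment $441.33; balance $2,196.97
Week 4: opening $2,196.97; interest $16.49 → $2,213.46; payment $490.35; balance $1,723.11
Week 5: opening $1,723.11; interest $16.49 → $1,739.60; payment $539.37; balance $1,200.23
Week 6: opening $1,200.23; interest $16.49 → $1,216.72; payment $588.39; balance $628.33
Week 7: opening $628.33; interest $16.49 → $644.82; payment $637.41; balance $7.41
Week 8: opening $7.41; interest $16.49 → $23.90; payment $23.90; balance $0.00
Total paid: $3,456.35

$3,456.35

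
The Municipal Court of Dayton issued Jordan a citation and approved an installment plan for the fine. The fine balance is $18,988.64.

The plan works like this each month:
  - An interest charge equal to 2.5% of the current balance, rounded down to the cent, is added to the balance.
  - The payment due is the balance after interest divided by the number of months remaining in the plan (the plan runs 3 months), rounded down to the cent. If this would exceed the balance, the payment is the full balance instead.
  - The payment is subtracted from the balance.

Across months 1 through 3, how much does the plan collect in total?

Month 1: opening $18,988.64; interest $474.71 → $19,463.35; payment $6,487.78; balance $12,975.57
Month 2: opening $12,975.57; interest $324.38 → $13,299.95; payment $6,649.97; balance $6,649.98
Month 3: opening $6,649.98; interest $166.24 → $6,816.22; payment $6,816.22; balance $0.00
Total paid: $19,953.97

$19,953.97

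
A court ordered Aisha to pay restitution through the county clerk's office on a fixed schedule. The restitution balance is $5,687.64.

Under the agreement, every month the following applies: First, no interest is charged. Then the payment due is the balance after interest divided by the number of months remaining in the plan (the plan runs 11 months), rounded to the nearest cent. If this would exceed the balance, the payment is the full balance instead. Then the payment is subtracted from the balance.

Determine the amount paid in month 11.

# | Opening | Payment | End bal
1 | $5,687.64 | $517.06 | $5,170.58
2 | $5,170.58 | $517.06 | $4,653.52
3 | $4,653.52 | $517.06 | $4,136.46
4 | $4,136.46 | $517.06 | $3,619.40
5 | $3,619.40 | $517.06 | $3,102.34
6 | $3,102.34 | $517.06 | $2,585.28
7 | $2,585.28 | $517.06 | $2,068.22
8 | $2,068.22 | $517.06 | $1,551.16
9 | $1,551.16 | $517.05 | $1,034.11
10 | $1,034.11 | $517.06 | $517.05
11 | $517.05 | $517.05 | $0.00

$517.05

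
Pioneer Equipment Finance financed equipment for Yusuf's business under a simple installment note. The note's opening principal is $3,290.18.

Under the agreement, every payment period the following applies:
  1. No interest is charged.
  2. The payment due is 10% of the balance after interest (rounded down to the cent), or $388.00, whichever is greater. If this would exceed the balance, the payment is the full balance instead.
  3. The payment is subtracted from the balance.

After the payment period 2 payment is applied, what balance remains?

$2,514.18

# | Opening | Payment | End bal
1 | $3,290.18 | $388.00 | $2,902.18
2 | $2,902.18 | $388.00 | $2,514.18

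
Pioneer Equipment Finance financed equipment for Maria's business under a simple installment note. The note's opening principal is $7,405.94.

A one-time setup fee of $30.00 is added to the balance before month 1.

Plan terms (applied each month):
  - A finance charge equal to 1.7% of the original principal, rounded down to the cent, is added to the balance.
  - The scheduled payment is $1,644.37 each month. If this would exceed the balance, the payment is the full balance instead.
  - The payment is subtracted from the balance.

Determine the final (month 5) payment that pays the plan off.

$1,487.96

# | Opening | Interest | Payment | End bal
1 | $7,435.94 | $125.90 | $1,644.37 | $5,917.47
2 | $5,917.47 | $125.90 | $1,644.37 | $4,399.00
3 | $4,399.00 | $125.90 | $1,644.37 | $2,880.53
4 | $2,880.53 | $125.90 | $1,644.37 | $1,362.06
5 | $1,362.06 | $125.90 | $1,487.96 | $0.00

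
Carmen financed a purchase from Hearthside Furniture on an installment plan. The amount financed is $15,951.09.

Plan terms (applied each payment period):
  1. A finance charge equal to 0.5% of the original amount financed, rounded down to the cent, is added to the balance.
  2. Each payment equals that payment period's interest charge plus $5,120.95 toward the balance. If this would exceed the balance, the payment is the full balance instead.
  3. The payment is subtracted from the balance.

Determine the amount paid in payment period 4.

# | Opening | Interest | Payment | End bal
1 | $15,951.09 | $79.75 | $5,200.70 | $10,830.14
2 | $10,830.14 | $79.75 | $5,200.70 | $5,709.19
3 | $5,709.19 | $79.75 | $5,200.70 | $588.24
4 | $588.24 | $79.75 | $667.99 | $0.00

$667.99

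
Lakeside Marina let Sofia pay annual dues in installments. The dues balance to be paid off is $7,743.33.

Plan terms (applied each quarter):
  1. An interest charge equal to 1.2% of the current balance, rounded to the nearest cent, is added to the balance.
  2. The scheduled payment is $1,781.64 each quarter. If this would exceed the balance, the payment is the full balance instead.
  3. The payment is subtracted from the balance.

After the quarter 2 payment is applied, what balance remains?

$4,345.63

Quarter 1: $7,743.33 +$92.92 interest = $7,836.25; pay $1,781.64 → $6,054.61
Quarter 2: $6,054.61 +$72.66 interest = $6,127.27; pay $1,781.64 → $4,345.63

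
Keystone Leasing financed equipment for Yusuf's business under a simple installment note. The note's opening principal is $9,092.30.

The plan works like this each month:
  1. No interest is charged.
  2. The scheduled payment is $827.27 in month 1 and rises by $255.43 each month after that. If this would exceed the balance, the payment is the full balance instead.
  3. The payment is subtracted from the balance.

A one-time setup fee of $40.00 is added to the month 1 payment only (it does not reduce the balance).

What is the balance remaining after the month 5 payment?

$2,401.65

Month 1: opening $9,092.30; payment $827.27 (+ $40.00 fee); balance $8,265.03
Month 2: opening $8,265.03; payment $1,082.70; balance $7,182.33
Month 3: opening $7,182.33; payment $1,338.13; balance $5,844.20
Month 4: opening $5,844.20; payment $1,593.56; balance $4,250.64
Month 5: opening $4,250.64; payment $1,848.99; balance $2,401.65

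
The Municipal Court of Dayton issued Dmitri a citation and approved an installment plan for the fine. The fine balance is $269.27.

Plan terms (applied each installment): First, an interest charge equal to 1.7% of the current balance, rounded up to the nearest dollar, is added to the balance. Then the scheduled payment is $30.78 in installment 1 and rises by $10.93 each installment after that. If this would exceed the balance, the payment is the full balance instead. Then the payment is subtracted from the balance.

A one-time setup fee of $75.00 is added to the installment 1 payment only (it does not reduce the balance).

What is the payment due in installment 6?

$26.07

Installment 1: opening $269.27; interest $5.00 → $274.27; payment $30.78 (+ $75.00 fee); balance $243.49
Installment 2: opening $243.49; interest $5.00 → $248.49; payment $41.71; balance $206.78
Installment 3: opening $206.78; interest $4.00 → $210.78; payment $52.64; balance $158.14
Installment 4: opening $158.14; interest $3.00 → $161.14; payment $63.57; balance $97.57
Installment 5: opening $97.57; interest $2.00 → $99.57; payment $74.50; balance $25.07
Installment 6: opening $25.07; interest $1.00 → $26.07; payment $26.07; balance $0.00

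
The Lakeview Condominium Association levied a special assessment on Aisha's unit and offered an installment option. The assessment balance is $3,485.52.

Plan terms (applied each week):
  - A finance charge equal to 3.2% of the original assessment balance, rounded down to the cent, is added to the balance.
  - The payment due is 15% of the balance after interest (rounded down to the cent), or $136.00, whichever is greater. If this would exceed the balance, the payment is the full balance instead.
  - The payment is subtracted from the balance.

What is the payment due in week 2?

# | Opening | Interest | Payment | End bal
1 | $3,485.52 | $111.53 | $539.55 | $3,057.50
2 | $3,057.50 | $111.53 | $475.35 | $2,693.68

$475.35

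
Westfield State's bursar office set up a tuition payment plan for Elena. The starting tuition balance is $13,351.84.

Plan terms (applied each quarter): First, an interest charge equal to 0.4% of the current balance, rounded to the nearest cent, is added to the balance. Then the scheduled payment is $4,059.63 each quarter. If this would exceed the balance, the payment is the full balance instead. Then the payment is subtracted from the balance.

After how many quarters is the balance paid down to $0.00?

Quarter 1: opening $13,351.84; interest $53.41 → $13,405.25; payment $4,059.63; balance $9,345.62
Quarter 2: opening $9,345.62; interest $37.38 → $9,383.00; payment $4,059.63; balance $5,323.37
Quarter 3: opening $5,323.37; interest $21.29 → $5,344.66; payment $4,059.63; balance $1,285.03
Quarter 4: opening $1,285.03; interest $5.14 → $1,290.17; payment $1,290.17; balance $0.00
Balance reaches $0.00 in quarter 4.

4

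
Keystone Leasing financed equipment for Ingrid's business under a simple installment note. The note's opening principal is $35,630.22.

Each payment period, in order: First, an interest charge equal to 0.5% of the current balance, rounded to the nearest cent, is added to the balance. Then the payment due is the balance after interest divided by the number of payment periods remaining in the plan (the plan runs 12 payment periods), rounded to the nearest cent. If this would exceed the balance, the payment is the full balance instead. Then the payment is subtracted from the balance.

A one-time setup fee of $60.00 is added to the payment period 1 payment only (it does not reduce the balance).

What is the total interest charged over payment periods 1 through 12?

$1,179.48

Payment period 1: $35,630.22 +$178.15 interest = $35,808.37; pay $2,984.03 (+ $60.00 fee) → $32,824.34
Payment period 2: $32,824.34 +$164.12 interest = $32,988.46; pay $2,998.95 → $29,989.51
Payment period 3: $29,989.51 +$149.95 interest = $30,139.46; pay $3,013.95 → $27,125.51
Payment period 4: $27,125.51 +$135.63 interest = $27,261.14; pay $3,029.02 → $24,232.12
Payment period 5: $24,232.12 +$121.16 interest = $24,353.28; pay $3,044.16 → $21,309.12
Payment period 6: $21,309.12 +$106.55 interest = $21,415.67; pay $3,059.38 → $18,356.29
Payment period 7: $18,356.29 +$91.78 interest = $18,448.07; pay $3,074.68 → $15,373.39
Payment period 8: $15,373.39 +$76.87 interest = $15,450.26; pay $3,090.05 → $12,360.21
Payment period 9: $12,360.21 +$61.80 interest = $12,422.01; pay $3,105.50 → $9,316.51
Payment period 10: $9,316.51 +$46.58 interest = $9,363.09; pay $3,121.03 → $6,242.06
Payment period 11: $6,242.06 +$31.21 interest = $6,273.27; pay $3,136.64 → $3,136.63
Payment period 12: $3,136.63 +$15.68 interest = $3,152.31; pay $3,152.31 → $0.00
Total interest: $178.15 + $164.12 + $149.95 + $135.63 + $121.16 + $106.55 + $91.78 + $76.87 + $61.80 + $46.58 + $31.21 + $15.68 = $1,179.48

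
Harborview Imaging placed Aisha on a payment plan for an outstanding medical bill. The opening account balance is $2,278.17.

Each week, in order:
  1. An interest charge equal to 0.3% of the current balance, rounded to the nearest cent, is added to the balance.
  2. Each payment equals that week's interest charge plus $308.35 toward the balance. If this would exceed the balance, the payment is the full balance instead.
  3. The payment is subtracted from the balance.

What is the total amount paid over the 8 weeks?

Week 1: $2,278.17 +$6.83 interest = $2,285.00; pay $315.18 → $1,969.82
Week 2: $1,969.82 +$5.91 interest = $1,975.73; pay $314.26 → $1,661.47
Week 3: $1,661.47 +$4.98 interest = $1,666.45; pay $313.33 → $1,353.12
Week 4: $1,353.12 +$4.06 interest = $1,357.18; pay $312.41 → $1,044.77
Week 5: $1,044.77 +$3.13 interest = $1,047.90; pay $311.48 → $736.42
Week 6: $736.42 +$2.21 interest = $738.63; pay $310.56 → $428.07
Week 7: $428.07 +$1.28 interest = $429.35; pay $309.63 → $119.72
Week 8: $119.72 +$0.36 interest = $120.08; pay $120.08 → $0.00
Total paid: $2,306.93

$2,306.93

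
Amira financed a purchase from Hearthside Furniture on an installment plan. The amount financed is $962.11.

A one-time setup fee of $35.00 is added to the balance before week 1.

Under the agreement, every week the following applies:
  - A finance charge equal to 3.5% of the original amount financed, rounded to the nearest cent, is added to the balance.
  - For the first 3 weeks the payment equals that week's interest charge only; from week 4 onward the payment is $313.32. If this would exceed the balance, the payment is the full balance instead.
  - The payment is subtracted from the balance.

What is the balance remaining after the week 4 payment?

$717.46

# | Opening | Interest | Payment | End bal
1 | $997.11 | $33.67 | $33.67 | $997.11
2 | $997.11 | $33.67 | $33.67 | $997.11
3 | $997.11 | $33.67 | $33.67 | $997.11
4 | $997.11 | $33.67 | $313.32 | $717.46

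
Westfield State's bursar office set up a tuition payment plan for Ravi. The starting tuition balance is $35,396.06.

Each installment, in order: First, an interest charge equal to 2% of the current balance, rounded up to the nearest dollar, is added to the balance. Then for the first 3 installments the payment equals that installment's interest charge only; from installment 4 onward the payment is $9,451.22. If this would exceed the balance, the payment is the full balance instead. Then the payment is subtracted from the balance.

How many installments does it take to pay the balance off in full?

7

Installment 1: opening $35,396.06; interest $708.00 → $36,104.06; payment $708.00; balance $35,396.06
Installment 2: opening $35,396.06; interest $708.00 → $36,104.06; payment $708.00; balance $35,396.06
Installment 3: opening $35,396.06; interest $708.00 → $36,104.06; payment $708.00; balance $35,396.06
Installment 4: opening $35,396.06; interest $708.00 → $36,104.06; payment $9,451.22; balance $26,652.84
Installment 5: opening $26,652.84; interest $534.00 → $27,186.84; payment $9,451.22; balance $17,735.62
Installment 6: opening $17,735.62; interest $355.00 → $18,090.62; payment $9,451.22; balance $8,639.40
Installment 7: opening $8,639.40; interest $173.00 → $8,812.40; payment $8,812.40; balance $0.00
Balance reaches $0.00 in installment 7.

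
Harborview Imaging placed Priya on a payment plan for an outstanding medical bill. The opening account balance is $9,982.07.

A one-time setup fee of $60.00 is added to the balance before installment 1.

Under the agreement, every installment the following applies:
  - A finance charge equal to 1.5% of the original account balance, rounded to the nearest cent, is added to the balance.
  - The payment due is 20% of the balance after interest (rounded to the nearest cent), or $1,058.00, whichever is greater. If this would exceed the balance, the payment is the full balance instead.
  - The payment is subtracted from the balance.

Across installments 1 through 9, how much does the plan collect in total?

$11,389.64

# | Opening | Interest | Payment | End bal
1 | $10,042.07 | $149.73 | $2,038.36 | $8,153.44
2 | $8,153.44 | $149.73 | $1,660.63 | $6,642.54
3 | $6,642.54 | $149.73 | $1,358.45 | $5,433.82
4 | $5,433.82 | $149.73 | $1,116.71 | $4,466.84
5 | $4,466.84 | $149.73 | $1,058.00 | $3,558.57
6 | $3,558.57 | $149.73 | $1,058.00 | $2,650.30
7 | $2,650.30 | $149.73 | $1,058.00 | $1,742.03
8 | $1,742.03 | $149.73 | $1,058.00 | $833.76
9 | $833.76 | $149.73 | $983.49 | $0.00
Total paid: $11,389.64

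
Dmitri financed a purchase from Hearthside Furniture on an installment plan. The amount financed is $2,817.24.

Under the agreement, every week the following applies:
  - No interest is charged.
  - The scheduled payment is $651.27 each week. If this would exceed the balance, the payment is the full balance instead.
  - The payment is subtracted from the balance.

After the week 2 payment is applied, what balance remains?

$1,514.70

Week 1: $2,817.24 − $651.27 → $2,165.97
Week 2: $2,165.97 − $651.27 → $1,514.70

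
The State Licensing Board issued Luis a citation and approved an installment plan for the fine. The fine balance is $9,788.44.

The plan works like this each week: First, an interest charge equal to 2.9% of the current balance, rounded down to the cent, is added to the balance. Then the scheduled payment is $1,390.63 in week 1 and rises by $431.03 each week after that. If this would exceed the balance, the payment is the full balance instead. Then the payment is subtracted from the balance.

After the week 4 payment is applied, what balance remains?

Week 1: opening $9,788.44; interest $283.86 → $10,072.30; payment $1,390.63; balance $8,681.67
Week 2: opening $8,681.67; interest $251.76 → $8,933.43; payment $1,821.66; balance $7,111.77
Week 3: opening $7,111.77; interest $206.24 → $7,318.01; payment $2,252.69; balance $5,065.32
Week 4: opening $5,065.32; interest $146.89 → $5,212.21; payment $2,683.72; balance $2,528.49

$2,528.49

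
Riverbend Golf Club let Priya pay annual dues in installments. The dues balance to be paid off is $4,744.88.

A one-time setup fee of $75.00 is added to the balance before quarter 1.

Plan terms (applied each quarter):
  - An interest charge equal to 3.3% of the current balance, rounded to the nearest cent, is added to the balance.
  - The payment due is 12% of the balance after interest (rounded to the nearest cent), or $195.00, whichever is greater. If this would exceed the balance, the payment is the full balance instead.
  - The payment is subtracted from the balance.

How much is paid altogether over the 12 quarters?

Quarter 1: $4,819.88 +$159.06 interest = $4,978.94; pay $597.47 → $4,381.47
Quarter 2: $4,381.47 +$144.59 interest = $4,526.06; pay $543.13 → $3,982.93
Quarter 3: $3,982.93 +$131.44 interest = $4,114.37; pay $493.72 → $3,620.65
Quarter 4: $3,620.65 +$119.48 interest = $3,740.13; pay $448.82 → $3,291.31
Quarter 5: $3,291.31 +$108.61 interest = $3,399.92; pay $407.99 → $2,991.93
Quarter 6: $2,991.93 +$98.73 interest = $3,090.66; pay $370.88 → $2,719.78
Quarter 7: $2,719.78 +$89.75 interest = $2,809.53; pay $337.14 → $2,472.39
Quarter 8: $2,472.39 +$81.59 interest = $2,553.98; pay $306.48 → $2,247.50
Quarter 9: $2,247.50 +$74.17 interest = $2,321.67; pay $278.60 → $2,043.07
Quarter 10: $2,043.07 +$67.42 interest = $2,110.49; pay $253.26 → $1,857.23
Quarter 11: $1,857.23 +$61.29 interest = $1,918.52; pay $230.22 → $1,688.30
Quarter 12: $1,688.30 +$55.71 interest = $1,744.01; pay $209.28 → $1,534.73
Total paid: $4,476.99

$4,476.99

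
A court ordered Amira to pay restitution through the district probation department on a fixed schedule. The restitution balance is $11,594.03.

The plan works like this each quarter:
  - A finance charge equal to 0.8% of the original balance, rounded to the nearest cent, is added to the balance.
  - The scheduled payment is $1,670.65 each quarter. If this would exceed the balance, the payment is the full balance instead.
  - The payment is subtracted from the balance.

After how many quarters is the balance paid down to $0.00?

Quarter 1: opening $11,594.03; interest $92.75 → $11,686.78; payment $1,670.65; balance $10,016.13
Quarter 2: opening $10,016.13; interest $92.75 → $10,108.88; payment $1,670.65; balance $8,438.23
Quarter 3: opening $8,438.23; interest $92.75 → $8,530.98; payment $1,670.65; balance $6,860.33
Quarter 4: opening $6,860.33; interest $92.75 → $6,953.08; payment $1,670.65; balance $5,282.43
Quarter 5: opening $5,282.43; interest $92.75 → $5,375.18; payment $1,670.65; balance $3,704.53
Quarter 6: opening $3,704.53; interest $92.75 → $3,797.28; payment $1,670.65; balance $2,126.63
Quarter 7: opening $2,126.63; interest $92.75 → $2,219.38; payment $1,670.65; balance $548.73
Quarter 8: opening $548.73; interest $92.75 → $641.48; payment $641.48; balance $0.00
Balance reaches $0.00 in quarter 8.

8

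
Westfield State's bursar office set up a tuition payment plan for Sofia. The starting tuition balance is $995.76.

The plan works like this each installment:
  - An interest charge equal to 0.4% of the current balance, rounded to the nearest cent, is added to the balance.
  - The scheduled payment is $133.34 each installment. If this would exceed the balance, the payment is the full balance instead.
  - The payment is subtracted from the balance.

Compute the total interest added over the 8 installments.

$17.27

Installment 1: opening $995.76; interest $3.98 → $999.74; payment $133.34; balance $866.40
Installment 2: opening $866.40; interest $3.47 → $869.87; payment $133.34; balance $736.53
Installment 3: opening $736.53; interest $2.95 → $739.48; payment $133.34; balance $606.14
Installment 4: opening $606.14; interest $2.42 → $608.56; payment $133.34; balance $475.22
Installment 5: opening $475.22; interest $1.90 → $477.12; payment $133.34; balance $343.78
Installment 6: opening $343.78; interest $1.38 → $345.16; payment $133.34; balance $211.82
Installment 7: opening $211.82; interest $0.85 → $212.67; payment $133.34; balance $79.33
Installment 8: opening $79.33; interest $0.32 → $79.65; payment $79.65; balance $0.00
Total interest: $3.98 + $3.47 + $2.95 + $2.42 + $1.90 + $1.38 + $0.85 + $0.32 = $17.27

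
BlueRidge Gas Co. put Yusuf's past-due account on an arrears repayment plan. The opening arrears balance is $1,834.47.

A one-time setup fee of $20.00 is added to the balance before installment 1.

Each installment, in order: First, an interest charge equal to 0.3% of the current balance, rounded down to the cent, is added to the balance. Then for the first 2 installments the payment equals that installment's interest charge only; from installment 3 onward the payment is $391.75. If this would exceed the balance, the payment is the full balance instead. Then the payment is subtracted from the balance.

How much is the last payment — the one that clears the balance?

Installment 1: opening $1,854.47; interest $5.56 → $1,860.03; payment $5.56; balance $1,854.47
Installment 2: opening $1,854.47; interest $5.56 → $1,860.03; payment $5.56; balance $1,854.47
Installment 3: opening $1,854.47; interest $5.56 → $1,860.03; payment $391.75; balance $1,468.28
Installment 4: opening $1,468.28; interest $4.40 → $1,472.68; payment $391.75; balance $1,080.93
Installment 5: opening $1,080.93; interest $3.24 → $1,084.17; payment $391.75; balance $692.42
Installment 6: opening $692.42; interest $2.07 → $694.49; payment $391.75; balance $302.74
Installment 7: opening $302.74; interest $0.90 → $303.64; payment $303.64; balance $0.00

$303.64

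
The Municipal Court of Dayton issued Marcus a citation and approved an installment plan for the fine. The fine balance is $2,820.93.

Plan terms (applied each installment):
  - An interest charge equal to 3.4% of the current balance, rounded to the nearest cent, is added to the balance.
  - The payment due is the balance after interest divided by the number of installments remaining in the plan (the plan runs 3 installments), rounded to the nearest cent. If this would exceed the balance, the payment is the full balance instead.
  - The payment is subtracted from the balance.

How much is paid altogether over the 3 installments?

$3,017.14

Installment 1: opening $2,820.93; interest $95.91 → $2,916.84; payment $972.28; balance $1,944.56
Installment 2: opening $1,944.56; interest $66.12 → $2,010.68; payment $1,005.34; balance $1,005.34
Installment 3: opening $1,005.34; interest $34.18 → $1,039.52; payment $1,039.52; balance $0.00
Total paid: $3,017.14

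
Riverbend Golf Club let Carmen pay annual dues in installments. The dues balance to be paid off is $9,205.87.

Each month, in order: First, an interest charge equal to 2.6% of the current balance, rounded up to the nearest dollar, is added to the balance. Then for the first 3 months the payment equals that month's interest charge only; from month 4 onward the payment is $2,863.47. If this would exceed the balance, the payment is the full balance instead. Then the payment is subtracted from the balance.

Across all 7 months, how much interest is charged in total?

$1,264.00

# | Opening | Interest | Payment | End bal
1 | $9,205.87 | $240.00 | $240.00 | $9,205.87
2 | $9,205.87 | $240.00 | $240.00 | $9,205.87
3 | $9,205.87 | $240.00 | $240.00 | $9,205.87
4 | $9,205.87 | $240.00 | $2,863.47 | $6,582.40
5 | $6,582.40 | $172.00 | $2,863.47 | $3,890.93
6 | $3,890.93 | $102.00 | $2,863.47 | $1,129.46
7 | $1,129.46 | $30.00 | $1,159.46 | $0.00
Total interest: $240.00 + $240.00 + $240.00 + $240.00 + $172.00 + $102.00 + $30.00 = $1,264.00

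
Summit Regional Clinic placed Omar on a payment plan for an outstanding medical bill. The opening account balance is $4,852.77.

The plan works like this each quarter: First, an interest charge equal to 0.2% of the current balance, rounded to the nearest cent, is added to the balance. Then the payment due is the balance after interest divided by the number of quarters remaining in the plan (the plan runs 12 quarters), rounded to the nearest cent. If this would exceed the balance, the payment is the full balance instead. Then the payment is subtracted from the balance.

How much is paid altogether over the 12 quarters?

Quarter 1: $4,852.77 +$9.71 interest = $4,862.48; pay $405.21 → $4,457.27
Quarter 2: $4,457.27 +$8.91 interest = $4,466.18; pay $406.02 → $4,060.16
Quarter 3: $4,060.16 +$8.12 interest = $4,068.28; pay $406.83 → $3,661.45
Quarter 4: $3,661.45 +$7.32 interest = $3,668.77; pay $407.64 → $3,261.13
Quarter 5: $3,261.13 +$6.52 interest = $3,267.65; pay $408.46 → $2,859.19
Quarter 6: $2,859.19 +$5.72 interest = $2,864.91; pay $409.27 → $2,455.64
Quarter 7: $2,455.64 +$4.91 interest = $2,460.55; pay $410.09 → $2,050.46
Quarter 8: $2,050.46 +$4.10 interest = $2,054.56; pay $410.91 → $1,643.65
Quarter 9: $1,643.65 +$3.29 interest = $1,646.94; pay $411.74 → $1,235.20
Quarter 10: $1,235.20 +$2.47 interest = $1,237.67; pay $412.56 → $825.11
Quarter 11: $825.11 +$1.65 interest = $826.76; pay $413.38 → $413.38
Quarter 12: $413.38 +$0.83 interest = $414.21; pay $414.21 → $0.00
Total paid: $4,916.32

$4,916.32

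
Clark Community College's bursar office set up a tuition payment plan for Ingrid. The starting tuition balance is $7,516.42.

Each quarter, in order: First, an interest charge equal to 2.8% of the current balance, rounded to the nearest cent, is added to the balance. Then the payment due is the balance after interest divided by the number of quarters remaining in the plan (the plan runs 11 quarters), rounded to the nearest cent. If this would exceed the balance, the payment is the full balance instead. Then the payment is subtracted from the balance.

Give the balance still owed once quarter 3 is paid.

$5,938.65

Quarter 1: $7,516.42 +$210.46 interest = $7,726.88; pay $702.44 → $7,024.44
Quarter 2: $7,024.44 +$196.68 interest = $7,221.12; pay $722.11 → $6,499.01
Quarter 3: $6,499.01 +$181.97 interest = $6,680.98; pay $742.33 → $5,938.65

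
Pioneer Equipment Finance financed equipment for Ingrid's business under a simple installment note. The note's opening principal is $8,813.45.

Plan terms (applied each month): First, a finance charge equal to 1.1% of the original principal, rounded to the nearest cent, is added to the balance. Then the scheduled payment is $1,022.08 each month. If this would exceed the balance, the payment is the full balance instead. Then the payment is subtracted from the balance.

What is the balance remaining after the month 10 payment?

$0.00

Month 1: $8,813.45 +$96.95 interest = $8,910.40; pay $1,022.08 → $7,888.32
Month 2: $7,888.32 +$96.95 interest = $7,985.27; pay $1,022.08 → $6,963.19
Month 3: $6,963.19 +$96.95 interest = $7,060.14; pay $1,022.08 → $6,038.06
Month 4: $6,038.06 +$96.95 interest = $6,135.01; pay $1,022.08 → $5,112.93
Month 5: $5,112.93 +$96.95 interest = $5,209.88; pay $1,022.08 → $4,187.80
Month 6: $4,187.80 +$96.95 interest = $4,284.75; pay $1,022.08 → $3,262.67
Month 7: $3,262.67 +$96.95 interest = $3,359.62; pay $1,022.08 → $2,337.54
Month 8: $2,337.54 +$96.95 interest = $2,434.49; pay $1,022.08 → $1,412.41
Month 9: $1,412.41 +$96.95 interest = $1,509.36; pay $1,022.08 → $487.28
Month 10: $487.28 +$96.95 interest = $584.23; pay $584.23 → $0.00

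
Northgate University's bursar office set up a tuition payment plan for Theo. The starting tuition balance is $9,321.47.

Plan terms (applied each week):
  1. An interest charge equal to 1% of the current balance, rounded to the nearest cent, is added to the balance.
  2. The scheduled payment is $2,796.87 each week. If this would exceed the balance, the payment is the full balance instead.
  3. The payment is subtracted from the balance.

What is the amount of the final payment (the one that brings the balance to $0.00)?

Week 1: opening $9,321.47; interest $93.21 → $9,414.68; payment $2,796.87; balance $6,617.81
Week 2: opening $6,617.81; interest $66.18 → $6,683.99; payment $2,796.87; balance $3,887.12
Week 3: opening $3,887.12; interest $38.87 → $3,925.99; payment $2,796.87; balance $1,129.12
Week 4: opening $1,129.12; interest $11.29 → $1,140.41; payment $1,140.41; balance $0.00

$1,140.41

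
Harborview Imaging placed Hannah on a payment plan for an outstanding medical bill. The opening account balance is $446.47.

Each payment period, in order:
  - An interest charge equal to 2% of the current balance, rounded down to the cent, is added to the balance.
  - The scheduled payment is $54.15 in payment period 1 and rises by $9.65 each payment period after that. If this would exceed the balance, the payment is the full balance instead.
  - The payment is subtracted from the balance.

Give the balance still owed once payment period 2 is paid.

Payment period 1: $446.47 +$8.92 interest = $455.39; pay $54.15 → $401.24
Payment period 2: $401.24 +$8.02 interest = $409.26; pay $63.80 → $345.46

$345.46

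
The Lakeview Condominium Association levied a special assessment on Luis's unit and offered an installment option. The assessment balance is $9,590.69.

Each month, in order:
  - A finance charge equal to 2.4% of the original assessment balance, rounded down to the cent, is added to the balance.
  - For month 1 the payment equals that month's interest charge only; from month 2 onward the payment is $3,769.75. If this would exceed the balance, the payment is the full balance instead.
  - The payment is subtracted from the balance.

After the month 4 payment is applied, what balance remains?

$0.00

# | Opening | Interest | Payment | End bal
1 | $9,590.69 | $230.17 | $230.17 | $9,590.69
2 | $9,590.69 | $230.17 | $3,769.75 | $6,051.11
3 | $6,051.11 | $230.17 | $3,769.75 | $2,511.53
4 | $2,511.53 | $230.17 | $2,741.70 | $0.00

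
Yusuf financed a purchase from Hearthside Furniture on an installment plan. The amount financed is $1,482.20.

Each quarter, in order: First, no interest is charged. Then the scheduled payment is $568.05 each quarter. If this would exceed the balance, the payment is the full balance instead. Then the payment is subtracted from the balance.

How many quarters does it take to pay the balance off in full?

Quarter 1: opening $1,482.20; payment $568.05; balance $914.15
Quarter 2: opening $914.15; payment $568.05; balance $346.10
Quarter 3: opening $346.10; payment $346.10; balance $0.00
Balance reaches $0.00 in quarter 3.

3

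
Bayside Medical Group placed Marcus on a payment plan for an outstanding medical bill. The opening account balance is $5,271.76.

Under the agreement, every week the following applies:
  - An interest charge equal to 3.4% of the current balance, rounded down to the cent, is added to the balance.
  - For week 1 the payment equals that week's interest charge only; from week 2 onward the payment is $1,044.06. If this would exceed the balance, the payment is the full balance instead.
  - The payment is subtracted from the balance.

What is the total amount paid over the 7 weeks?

$6,064.82

# | Opening | Interest | Payment | End bal
1 | $5,271.76 | $179.23 | $179.23 | $5,271.76
2 | $5,271.76 | $179.23 | $1,044.06 | $4,406.93
3 | $4,406.93 | $149.83 | $1,044.06 | $3,512.70
4 | $3,512.70 | $119.43 | $1,044.06 | $2,588.07
5 | $2,588.07 | $87.99 | $1,044.06 | $1,632.00
6 | $1,632.00 | $55.48 | $1,044.06 | $643.42
7 | $643.42 | $21.87 | $665.29 | $0.00
Total paid: $6,064.82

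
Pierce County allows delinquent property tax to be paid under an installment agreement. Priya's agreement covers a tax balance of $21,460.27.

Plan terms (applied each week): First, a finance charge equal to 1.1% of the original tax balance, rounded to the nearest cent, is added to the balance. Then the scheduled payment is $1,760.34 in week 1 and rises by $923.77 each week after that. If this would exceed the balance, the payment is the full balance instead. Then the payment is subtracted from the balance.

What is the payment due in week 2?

$2,684.11

Week 1: opening $21,460.27; interest $236.06 → $21,696.33; payment $1,760.34; balance $19,935.99
Week 2: opening $19,935.99; interest $236.06 → $20,172.05; payment $2,684.11; balance $17,487.94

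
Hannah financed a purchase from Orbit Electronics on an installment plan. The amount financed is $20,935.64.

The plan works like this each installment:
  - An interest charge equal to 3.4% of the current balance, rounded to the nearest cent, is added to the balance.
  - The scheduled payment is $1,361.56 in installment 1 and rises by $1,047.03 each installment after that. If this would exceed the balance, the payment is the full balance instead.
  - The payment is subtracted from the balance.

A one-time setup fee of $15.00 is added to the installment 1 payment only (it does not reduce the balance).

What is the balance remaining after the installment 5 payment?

Installment 1: $20,935.64 +$711.81 interest = $21,647.45; pay $1,361.56 (+ $15.00 fee) → $20,285.89
Installment 2: $20,285.89 +$689.72 interest = $20,975.61; pay $2,408.59 → $18,567.02
Installment 3: $18,567.02 +$631.28 interest = $19,198.30; pay $3,455.62 → $15,742.68
Installment 4: $15,742.68 +$535.25 interest = $16,277.93; pay $4,502.65 → $11,775.28
Installment 5: $11,775.28 +$400.36 interest = $12,175.64; pay $5,549.68 → $6,625.96

$6,625.96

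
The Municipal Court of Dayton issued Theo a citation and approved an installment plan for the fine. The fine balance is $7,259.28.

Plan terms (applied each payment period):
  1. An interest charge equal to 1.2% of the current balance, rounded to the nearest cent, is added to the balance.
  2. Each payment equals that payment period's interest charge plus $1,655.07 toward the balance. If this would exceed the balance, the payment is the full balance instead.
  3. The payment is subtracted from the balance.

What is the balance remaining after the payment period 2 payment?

# | Opening | Interest | Payment | End bal
1 | $7,259.28 | $87.11 | $1,742.18 | $5,604.21
2 | $5,604.21 | $67.25 | $1,722.32 | $3,949.14

$3,949.14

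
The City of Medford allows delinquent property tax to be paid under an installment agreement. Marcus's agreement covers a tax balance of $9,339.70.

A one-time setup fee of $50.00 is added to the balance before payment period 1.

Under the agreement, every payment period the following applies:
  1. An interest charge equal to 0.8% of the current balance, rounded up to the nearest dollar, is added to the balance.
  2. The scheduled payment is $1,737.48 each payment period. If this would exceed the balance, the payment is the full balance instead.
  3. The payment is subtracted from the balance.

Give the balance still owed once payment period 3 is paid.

Payment period 1: $9,389.70 +$76.00 interest = $9,465.70; pay $1,737.48 → $7,728.22
Payment period 2: $7,728.22 +$62.00 interest = $7,790.22; pay $1,737.48 → $6,052.74
Payment period 3: $6,052.74 +$49.00 interest = $6,101.74; pay $1,737.48 → $4,364.26

$4,364.26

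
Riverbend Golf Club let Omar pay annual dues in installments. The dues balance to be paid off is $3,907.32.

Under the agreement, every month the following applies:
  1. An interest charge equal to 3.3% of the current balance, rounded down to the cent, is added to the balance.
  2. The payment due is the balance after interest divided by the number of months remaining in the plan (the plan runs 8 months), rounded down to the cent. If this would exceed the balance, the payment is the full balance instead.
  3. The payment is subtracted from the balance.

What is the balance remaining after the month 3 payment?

# | Opening | Interest | Payment | End bal
1 | $3,907.32 | $128.94 | $504.53 | $3,531.73
2 | $3,531.73 | $116.54 | $521.18 | $3,127.09
3 | $3,127.09 | $103.19 | $538.38 | $2,691.90

$2,691.90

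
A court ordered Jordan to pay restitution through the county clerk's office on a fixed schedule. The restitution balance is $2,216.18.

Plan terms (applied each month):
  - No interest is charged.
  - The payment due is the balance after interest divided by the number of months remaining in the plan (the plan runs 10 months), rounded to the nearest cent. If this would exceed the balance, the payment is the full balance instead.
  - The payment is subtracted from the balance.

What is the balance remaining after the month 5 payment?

Month 1: opening $2,216.18; payment $221.62; balance $1,994.56
Month 2: opening $1,994.56; payment $221.62; balance $1,772.94
Month 3: opening $1,772.94; payment $221.62; balance $1,551.32
Month 4: opening $1,551.32; payment $221.62; balance $1,329.70
Month 5: opening $1,329.70; payment $221.62; balance $1,108.08

$1,108.08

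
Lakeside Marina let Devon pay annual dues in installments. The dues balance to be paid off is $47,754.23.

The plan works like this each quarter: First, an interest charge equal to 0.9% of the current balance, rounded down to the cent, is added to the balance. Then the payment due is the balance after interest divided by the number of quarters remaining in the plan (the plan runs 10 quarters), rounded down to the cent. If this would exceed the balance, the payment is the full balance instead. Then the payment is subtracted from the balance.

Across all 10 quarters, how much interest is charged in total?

Quarter 1: $47,754.23 +$429.78 interest = $48,184.01; pay $4,818.40 → $43,365.61
Quarter 2: $43,365.61 +$390.29 interest = $43,755.90; pay $4,861.76 → $38,894.14
Quarter 3: $38,894.14 +$350.04 interest = $39,244.18; pay $4,905.52 → $34,338.66
Quarter 4: $34,338.66 +$309.04 interest = $34,647.70; pay $4,949.67 → $29,698.03
Quarter 5: $29,698.03 +$267.28 interest = $29,965.31; pay $4,994.21 → $24,971.10
Quarter 6: $24,971.10 +$224.73 interest = $25,195.83; pay $5,039.16 → $20,156.67
Quarter 7: $20,156.67 +$181.41 interest = $20,338.08; pay $5,084.52 → $15,253.56
Quarter 8: $15,253.56 +$137.28 interest = $15,390.84; pay $5,130.28 → $10,260.56
Quarter 9: $10,260.56 +$92.34 interest = $10,352.90; pay $5,176.45 → $5,176.45
Quarter 10: $5,176.45 +$46.58 interest = $5,223.03; pay $5,223.03 → $0.00
Total interest: $429.78 + $390.29 + $350.04 + $309.04 + $267.28 + $224.73 + $181.41 + $137.28 + $92.34 + $46.58 = $2,428.77

$2,428.77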